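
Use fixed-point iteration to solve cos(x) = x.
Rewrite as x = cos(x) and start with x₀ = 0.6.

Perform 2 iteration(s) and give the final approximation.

Equation: cos(x) = x
Fixed-point form: x = cos(x)
x₀ = 0.6

x_1 = g(0.600000) = 0.825336
x_2 = g(0.825336) = 0.678310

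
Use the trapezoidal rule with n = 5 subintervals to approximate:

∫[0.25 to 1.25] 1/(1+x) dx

f(x) = 1/(1+x)
a = 0.25, b = 1.25, n = 5
h = (b - a)/n = 0.200000

Trapezoidal rule: (h/2)[f(x₀) + 2f(x₁) + 2f(x₂) + ... + f(xₙ)]

x_0 = 0.2500, f(x_0) = 0.800000, coefficient = 1
x_1 = 0.4500, f(x_1) = 0.689655, coefficient = 2
x_2 = 0.6500, f(x_2) = 0.606061, coefficient = 2
x_3 = 0.8500, f(x_3) = 0.540541, coefficient = 2
x_4 = 1.0500, f(x_4) = 0.487805, coefficient = 2
x_5 = 1.2500, f(x_5) = 0.444444, coefficient = 1

I ≈ (0.200000/2) × 5.892567 = 0.589257
Exact value: 0.587787
Error: 0.001470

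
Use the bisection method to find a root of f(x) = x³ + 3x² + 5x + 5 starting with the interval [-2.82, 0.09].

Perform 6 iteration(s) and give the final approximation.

f(x) = x³ + 3x² + 5x + 5
Initial interval: [-2.82, 0.09]

Iteration 1:
  c_1 = (-2.820000 + 0.090000)/2 = -1.365000
  f(c_1) = f(-1.365000) = 1.221373
  f(a) × f(c) < 0, new interval: [-2.820000, -1.365000]
Iteration 2:
  c_2 = (-2.820000 + (-1.365000))/2 = -2.092500
  f(c_2) = f(-2.092500) = -1.488960
  f(a) × f(c) ≥ 0, new interval: [-2.092500, -1.365000]
Iteration 3:
  c_3 = (-2.092500 + (-1.365000))/2 = -1.728750
  f(c_3) = f(-1.728750) = 0.155478
  f(a) × f(c) < 0, new interval: [-2.092500, -1.728750]
Iteration 4:
  c_4 = (-2.092500 + (-1.728750))/2 = -1.910625
  f(c_4) = f(-1.910625) = -0.576375
  f(a) × f(c) ≥ 0, new interval: [-1.910625, -1.728750]
Iteration 5:
  c_5 = (-1.910625 + (-1.728750))/2 = -1.819687
  f(c_5) = f(-1.819687) = -0.190113
  f(a) × f(c) ≥ 0, new interval: [-1.819687, -1.728750]
Iteration 6:
  c_6 = (-1.819687 + (-1.728750))/2 = -1.774219
  f(c_6) = f(-1.774219) = -0.012516
  f(a) × f(c) ≥ 0, new interval: [-1.774219, -1.728750]

After 6 iteration(s), the approximation is c_6 = -1.774219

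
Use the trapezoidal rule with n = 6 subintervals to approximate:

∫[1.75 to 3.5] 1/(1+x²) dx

f(x) = 1/(1+x²)
a = 1.75, b = 3.5, n = 6
h = (b - a)/n = 0.291667

Trapezoidal rule: (h/2)[f(x₀) + 2f(x₁) + 2f(x₂) + ... + f(xₙ)]

x_0 = 1.7500, f(x_0) = 0.246154, coefficient = 1
x_1 = 2.0417, f(x_1) = 0.193483, coefficient = 2
x_2 = 2.3333, f(x_2) = 0.155172, coefficient = 2
x_3 = 2.6250, f(x_3) = 0.126733, coefficient = 2
x_4 = 2.9167, f(x_4) = 0.105186, coefficient = 2
x_5 = 3.2083, f(x_5) = 0.088547, coefficient = 2
x_6 = 3.5000, f(x_6) = 0.075472, coefficient = 1

I ≈ (0.291667/2) × 1.659870 = 0.242064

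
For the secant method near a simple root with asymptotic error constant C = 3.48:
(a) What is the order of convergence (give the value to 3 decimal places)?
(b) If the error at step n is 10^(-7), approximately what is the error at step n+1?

(a) Secant method has superlinear convergence with order φ = (1+√5)/2 ≈ 1.618.
    This means |e_{n+1}| ≈ C|e_n|^1.618.

(b) With |e_n| = 10^(-7) and C = 3.48:
    |e_{n+1}| ≈ 3.48 × (10^(-7))^1.618 = 3.48 × 10^(-11.33)

(a) ≈ 1.618 (golden ratio); (b) |e_{n+1}| ≈ 1.642e-11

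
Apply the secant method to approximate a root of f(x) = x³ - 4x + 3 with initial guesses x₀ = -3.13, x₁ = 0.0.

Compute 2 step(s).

f(x) = x³ - 4x + 3
x₀ = -3.13, x₁ = 0.0

Secant formula: x_{n+1} = x_n - f(x_n)(x_n - x_{n-1})/(f(x_n) - f(x_{n-1}))

Iteration 1:
  f(-3.130000) = -15.144297
  f(0.000000) = 3.000000
  x_2 = 0.000000 - 3.000000×(0.000000 - (-3.130000))/(3.000000 - (-15.144297))
       = -0.517518
Iteration 2:
  f(0.000000) = 3.000000
  f(-0.517518) = 4.931468
  x_3 = -0.517518 - 4.931468×(-0.517518 - 0.000000)/(4.931468 - 3.000000)
       = 0.803821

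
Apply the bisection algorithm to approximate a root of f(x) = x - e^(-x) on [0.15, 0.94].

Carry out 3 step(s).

f(x) = x - e^(-x)
Initial interval: [0.15, 0.94]

Iteration 1:
  c_1 = (0.150000 + 0.940000)/2 = 0.545000
  f(c_1) = f(0.545000) = -0.034842
  f(a) × f(c) ≥ 0, new interval: [0.545000, 0.940000]
Iteration 2:
  c_2 = (0.545000 + 0.940000)/2 = 0.742500
  f(c_2) = f(0.742500) = 0.266577
  f(a) × f(c) < 0, new interval: [0.545000, 0.742500]
Iteration 3:
  c_3 = (0.545000 + 0.742500)/2 = 0.643750
  f(c_3) = f(0.643750) = 0.118431
  f(a) × f(c) < 0, new interval: [0.545000, 0.643750]

After 3 iteration(s), the approximation is c_3 = 0.643750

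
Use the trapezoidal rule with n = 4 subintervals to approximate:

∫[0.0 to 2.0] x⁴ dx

f(x) = x⁴
a = 0.0, b = 2.0, n = 4
h = (b - a)/n = 0.500000

Trapezoidal rule: (h/2)[f(x₀) + 2f(x₁) + 2f(x₂) + ... + f(xₙ)]

x_0 = 0.0000, f(x_0) = 0.000000, coefficient = 1
x_1 = 0.5000, f(x_1) = 0.062500, coefficient = 2
x_2 = 1.0000, f(x_2) = 1.000000, coefficient = 2
x_3 = 1.5000, f(x_3) = 5.062500, coefficient = 2
x_4 = 2.0000, f(x_4) = 16.000000, coefficient = 1

I ≈ (0.500000/2) × 28.250000 = 7.062500
Exact value: 6.400000
Error: 0.662500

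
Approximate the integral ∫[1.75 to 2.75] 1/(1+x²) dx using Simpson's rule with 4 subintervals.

f(x) = 1/(1+x²)
a = 1.75, b = 2.75, n = 4
h = (b - a)/n = 0.250000

Simpson's rule: (h/3)[f(x₀) + 4f(x₁) + 2f(x₂) + ... + f(xₙ)]

x_0 = 1.7500, f(x_0) = 0.246154, coefficient = 1
x_1 = 2.0000, f(x_1) = 0.200000, coefficient = 4
x_2 = 2.2500, f(x_2) = 0.164948, coefficient = 2
x_3 = 2.5000, f(x_3) = 0.137931, coefficient = 4
x_4 = 2.7500, f(x_4) = 0.116788, coefficient = 1

I ≈ (0.250000/3) × 2.044563 = 0.170380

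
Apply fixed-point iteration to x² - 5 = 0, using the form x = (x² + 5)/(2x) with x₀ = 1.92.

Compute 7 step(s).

Equation: x² - 5 = 0
Fixed-point form: x = (x² + 5)/(2x)
x₀ = 1.92

x_1 = g(1.920000) = 2.262083
x_2 = g(2.262083) = 2.236218
x_3 = g(2.236218) = 2.236068
x_4 = g(2.236068) = 2.236068
x_5 = g(2.236068) = 2.236068
x_6 = g(2.236068) = 2.236068
x_7 = g(2.236068) = 2.236068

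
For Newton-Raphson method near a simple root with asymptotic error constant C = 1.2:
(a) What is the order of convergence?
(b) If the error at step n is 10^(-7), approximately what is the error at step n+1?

(a) Newton-Raphson has quadratic (order 2) convergence near simple roots.
    This means |e_{n+1}| ≈ C|e_n|².

(b) With |e_n| = 10^(-7) and C = 1.2:
    |e_{n+1}| ≈ 1.2 × (10^(-7))² = 1.2 × 10^(-14)

(a) 2 (quadratic); (b) |e_{n+1}| ≈ 1.200e-14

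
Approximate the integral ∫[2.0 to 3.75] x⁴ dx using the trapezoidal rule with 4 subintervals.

f(x) = x⁴
a = 2.0, b = 3.75, n = 4
h = (b - a)/n = 0.437500

Trapezoidal rule: (h/2)[f(x₀) + 2f(x₁) + 2f(x₂) + ... + f(xₙ)]

x_0 = 2.0000, f(x_0) = 16.000000, coefficient = 1
x_1 = 2.4375, f(x_1) = 35.300308, coefficient = 2
x_2 = 2.8750, f(x_2) = 68.320557, coefficient = 2
x_3 = 3.3125, f(x_3) = 120.399185, coefficient = 2
x_4 = 3.7500, f(x_4) = 197.753906, coefficient = 1

I ≈ (0.437500/2) × 661.794006 = 144.767439
Exact value: 141.915430
Error: 2.852009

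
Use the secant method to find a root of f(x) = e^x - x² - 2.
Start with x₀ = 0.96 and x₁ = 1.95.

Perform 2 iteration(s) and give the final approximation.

f(x) = e^x - x² - 2
x₀ = 0.96, x₁ = 1.95

Secant formula: x_{n+1} = x_n - f(x_n)(x_n - x_{n-1})/(f(x_n) - f(x_{n-1}))

Iteration 1:
  f(0.960000) = -0.309904
  f(1.950000) = 1.226188
  x_2 = 1.950000 - 1.226188×(1.950000 - 0.960000)/(1.226188 - (-0.309904))
       = 1.159731
Iteration 2:
  f(1.950000) = 1.226188
  f(1.159731) = -0.155901
  x_3 = 1.159731 - (-0.155901)×(1.159731 - 1.950000)/(-0.155901 - 1.226188)
       = 1.248874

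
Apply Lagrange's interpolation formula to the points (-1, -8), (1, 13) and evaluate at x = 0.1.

Lagrange interpolation formula:
P(x) = Σ yᵢ × Lᵢ(x)
where Lᵢ(x) = Π_{j≠i} (x - xⱼ)/(xᵢ - xⱼ)

L_0(0.1) = (0.1 - 1)/(-1 - 1) = 0.450000
L_1(0.1) = (0.1 - (-1))/(1 - (-1)) = 0.550000

P(0.1) = (-8)×L_0(0.1) + 13×L_1(0.1)
P(0.1) = 3.550000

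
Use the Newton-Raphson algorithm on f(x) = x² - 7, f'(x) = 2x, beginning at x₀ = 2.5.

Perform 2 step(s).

f(x) = x² - 7
f'(x) = 2x
x₀ = 2.5

Newton-Raphson formula: x_{n+1} = x_n - f(x_n)/f'(x_n)

Iteration 1:
  f(2.500000) = -0.750000
  f'(2.500000) = 5.000000
  x_1 = 2.500000 - (-0.750000)/5.000000 = 2.650000
Iteration 2:
  f(2.650000) = 0.022500
  f'(2.650000) = 5.300000
  x_2 = 2.650000 - 0.022500/5.300000 = 2.645755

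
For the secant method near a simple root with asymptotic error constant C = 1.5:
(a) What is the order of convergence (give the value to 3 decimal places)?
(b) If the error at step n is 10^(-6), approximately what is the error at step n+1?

(a) Secant method has superlinear convergence with order φ = (1+√5)/2 ≈ 1.618.
    This means |e_{n+1}| ≈ C|e_n|^1.618.

(b) With |e_n| = 10^(-6) and C = 1.5:
    |e_{n+1}| ≈ 1.5 × (10^(-6))^1.618 = 1.5 × 10^(-9.71)

(a) ≈ 1.618 (golden ratio); (b) |e_{n+1}| ≈ 2.937e-10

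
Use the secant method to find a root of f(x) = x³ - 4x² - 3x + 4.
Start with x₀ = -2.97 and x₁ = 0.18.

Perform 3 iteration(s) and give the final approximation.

f(x) = x³ - 4x² - 3x + 4
x₀ = -2.97, x₁ = 0.18

Secant formula: x_{n+1} = x_n - f(x_n)(x_n - x_{n-1})/(f(x_n) - f(x_{n-1}))

Iteration 1:
  f(-2.970000) = -48.571673
  f(0.180000) = 3.336232
  x_2 = 0.180000 - 3.336232×(0.180000 - (-2.970000))/(3.336232 - (-48.571673))
       = -0.022457
Iteration 2:
  f(0.180000) = 3.336232
  f(-0.022457) = 4.065343
  x_3 = -0.022457 - 4.065343×(-0.022457 - 0.180000)/(4.065343 - 3.336232)
       = 1.106394
Iteration 3:
  f(-0.022457) = 4.065343
  f(1.106394) = -2.861269
  x_4 = 1.106394 - (-2.861269)×(1.106394 - (-0.022457))/(-2.861269 - 4.065343)
       = 0.640084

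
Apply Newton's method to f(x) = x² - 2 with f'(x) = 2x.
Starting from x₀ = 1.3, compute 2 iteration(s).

f(x) = x² - 2
f'(x) = 2x
x₀ = 1.3

Newton-Raphson formula: x_{n+1} = x_n - f(x_n)/f'(x_n)

Iteration 1:
  f(1.300000) = -0.310000
  f'(1.300000) = 2.600000
  x_1 = 1.300000 - (-0.310000)/2.600000 = 1.419231
Iteration 2:
  f(1.419231) = 0.014216
  f'(1.419231) = 2.838462
  x_2 = 1.419231 - 0.014216/2.838462 = 1.414222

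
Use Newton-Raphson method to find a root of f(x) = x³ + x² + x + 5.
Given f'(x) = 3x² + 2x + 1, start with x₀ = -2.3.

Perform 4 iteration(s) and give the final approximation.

f(x) = x³ + x² + x + 5
f'(x) = 3x² + 2x + 1
x₀ = -2.3

Newton-Raphson formula: x_{n+1} = x_n - f(x_n)/f'(x_n)

Iteration 1:
  f(-2.300000) = -4.177000
  f'(-2.300000) = 12.270000
  x_1 = -2.300000 - (-4.177000)/12.270000 = -1.959576
Iteration 2:
  f(-1.959576) = -0.644290
  f'(-1.959576) = 8.600664
  x_2 = -1.959576 - (-0.644290)/8.600664 = -1.884665
Iteration 3:
  f(-1.884665) = -0.026958
  f'(-1.884665) = 7.886552
  x_3 = -1.884665 - (-0.026958)/7.886552 = -1.881246
Iteration 4:
  f(-1.881246) = -0.000054
  f'(-1.881246) = 7.854770
  x_4 = -1.881246 - (-0.000054)/7.854770 = -1.881239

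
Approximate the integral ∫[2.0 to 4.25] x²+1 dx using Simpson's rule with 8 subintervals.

f(x) = x²+1
a = 2.0, b = 4.25, n = 8
h = (b - a)/n = 0.281250

Simpson's rule: (h/3)[f(x₀) + 4f(x₁) + 2f(x₂) + ... + f(xₙ)]

x_0 = 2.0000, f(x_0) = 5.000000, coefficient = 1
x_1 = 2.2812, f(x_1) = 6.204102, coefficient = 4
x_2 = 2.5625, f(x_2) = 7.566406, coefficient = 2
x_3 = 2.8438, f(x_3) = 9.086914, coefficient = 4
x_4 = 3.1250, f(x_4) = 10.765625, coefficient = 2
x_5 = 3.4062, f(x_5) = 12.602539, coefficient = 4
x_6 = 3.6875, f(x_6) = 14.597656, coefficient = 2
x_7 = 3.9688, f(x_7) = 16.750977, coefficient = 4
x_8 = 4.2500, f(x_8) = 19.062500, coefficient = 1

I ≈ (0.281250/3) × 268.500000 = 25.171875
Exact value: 25.171875
Error: 0.000000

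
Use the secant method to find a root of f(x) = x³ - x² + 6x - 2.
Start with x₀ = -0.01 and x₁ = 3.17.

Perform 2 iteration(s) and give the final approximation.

f(x) = x³ - x² + 6x - 2
x₀ = -0.01, x₁ = 3.17

Secant formula: x_{n+1} = x_n - f(x_n)(x_n - x_{n-1})/(f(x_n) - f(x_{n-1}))

Iteration 1:
  f(-0.010000) = -2.060101
  f(3.170000) = 38.826113
  x_2 = 3.170000 - 38.826113×(3.170000 - (-0.010000))/(38.826113 - (-2.060101))
       = 0.150228
Iteration 2:
  f(3.170000) = 38.826113
  f(0.150228) = -1.117809
  x_3 = 0.150228 - (-1.117809)×(0.150228 - 3.170000)/(-1.117809 - 38.826113)
       = 0.234735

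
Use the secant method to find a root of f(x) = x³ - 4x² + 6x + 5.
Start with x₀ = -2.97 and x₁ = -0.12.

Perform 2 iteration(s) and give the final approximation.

f(x) = x³ - 4x² + 6x + 5
x₀ = -2.97, x₁ = -0.12

Secant formula: x_{n+1} = x_n - f(x_n)(x_n - x_{n-1})/(f(x_n) - f(x_{n-1}))

Iteration 1:
  f(-2.970000) = -74.301673
  f(-0.120000) = 4.220672
  x_2 = -0.120000 - 4.220672×(-0.120000 - (-2.970000))/(4.220672 - (-74.301673))
       = -0.273191
Iteration 2:
  f(-0.120000) = 4.220672
  f(-0.273191) = 3.041932
  x_3 = -0.273191 - 3.041932×(-0.273191 - (-0.120000))/(3.041932 - 4.220672)
       = -0.668525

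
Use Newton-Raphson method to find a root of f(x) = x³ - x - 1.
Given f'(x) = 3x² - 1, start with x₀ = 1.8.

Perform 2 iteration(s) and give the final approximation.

f(x) = x³ - x - 1
f'(x) = 3x² - 1
x₀ = 1.8

Newton-Raphson formula: x_{n+1} = x_n - f(x_n)/f'(x_n)

Iteration 1:
  f(1.800000) = 3.032000
  f'(1.800000) = 8.720000
  x_1 = 1.800000 - 3.032000/8.720000 = 1.452294
Iteration 2:
  f(1.452294) = 0.610821
  f'(1.452294) = 5.327470
  x_2 = 1.452294 - 0.610821/5.327470 = 1.337639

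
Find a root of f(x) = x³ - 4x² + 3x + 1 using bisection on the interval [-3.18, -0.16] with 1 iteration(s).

f(x) = x³ - 4x² + 3x + 1
Initial interval: [-3.18, -0.16]

Iteration 1:
  c_1 = (-3.180000 + (-0.160000))/2 = -1.670000
  f(c_1) = f(-1.670000) = -19.823063
  f(a) × f(c) ≥ 0, new interval: [-1.670000, -0.160000]

After 1 iteration(s), the approximation is c_1 = -1.670000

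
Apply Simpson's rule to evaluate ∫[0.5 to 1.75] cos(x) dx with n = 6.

f(x) = cos(x)
a = 0.5, b = 1.75, n = 6
h = (b - a)/n = 0.208333

Simpson's rule: (h/3)[f(x₀) + 4f(x₁) + 2f(x₂) + ... + f(xₙ)]

x_0 = 0.5000, f(x_0) = 0.877583, coefficient = 1
x_1 = 0.7083, f(x_1) = 0.759447, coefficient = 4
x_2 = 0.9167, f(x_2) = 0.608469, coefficient = 2
x_3 = 1.1250, f(x_3) = 0.431177, coefficient = 4
x_4 = 1.3333, f(x_4) = 0.235238, coefficient = 2
x_5 = 1.5417, f(x_5) = 0.029126, coefficient = 4
x_6 = 1.7500, f(x_6) = -0.178246, coefficient = 1

I ≈ (0.208333/3) × 7.265746 = 0.504566
Exact value: 0.504560
Error: 0.000005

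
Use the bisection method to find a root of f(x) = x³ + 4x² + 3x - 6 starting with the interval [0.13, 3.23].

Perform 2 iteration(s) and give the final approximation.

f(x) = x³ + 4x² + 3x - 6
Initial interval: [0.13, 3.23]

Iteration 1:
  c_1 = (0.130000 + 3.230000)/2 = 1.680000
  f(c_1) = f(1.680000) = 15.071232
  f(a) × f(c) < 0, new interval: [0.130000, 1.680000]
Iteration 2:
  c_2 = (0.130000 + 1.680000)/2 = 0.905000
  f(c_2) = f(0.905000) = 0.732318
  f(a) × f(c) < 0, new interval: [0.130000, 0.905000]

After 2 iteration(s), the approximation is c_2 = 0.905000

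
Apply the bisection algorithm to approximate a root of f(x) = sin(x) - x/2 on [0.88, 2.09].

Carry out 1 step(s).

f(x) = sin(x) - x/2
Initial interval: [0.88, 2.09]

Iteration 1:
  c_1 = (0.880000 + 2.090000)/2 = 1.485000
  f(c_1) = f(1.485000) = 0.253822
  f(a) × f(c) ≥ 0, new interval: [1.485000, 2.090000]

After 1 iteration(s), the approximation is c_1 = 1.485000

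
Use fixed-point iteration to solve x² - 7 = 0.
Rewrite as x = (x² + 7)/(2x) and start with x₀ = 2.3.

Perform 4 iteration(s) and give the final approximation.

Equation: x² - 7 = 0
Fixed-point form: x = (x² + 7)/(2x)
x₀ = 2.3

x_1 = g(2.300000) = 2.671739
x_2 = g(2.671739) = 2.645878
x_3 = g(2.645878) = 2.645751
x_4 = g(2.645751) = 2.645751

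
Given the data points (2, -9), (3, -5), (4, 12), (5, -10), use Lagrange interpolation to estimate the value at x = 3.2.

Lagrange interpolation formula:
P(x) = Σ yᵢ × Lᵢ(x)
where Lᵢ(x) = Π_{j≠i} (x - xⱼ)/(xᵢ - xⱼ)

L_0(3.2) = (3.2 - 3)/(2 - 3) × (3.2 - 4)/(2 - 4) × (3.2 - 5)/(2 - 5) = -0.048000
L_1(3.2) = (3.2 - 2)/(3 - 2) × (3.2 - 4)/(3 - 4) × (3.2 - 5)/(3 - 5) = 0.864000
L_2(3.2) = (3.2 - 2)/(4 - 2) × (3.2 - 3)/(4 - 3) × (3.2 - 5)/(4 - 5) = 0.216000
L_3(3.2) = (3.2 - 2)/(5 - 2) × (3.2 - 3)/(5 - 3) × (3.2 - 4)/(5 - 4) = -0.032000

P(3.2) = (-9)×L_0(3.2) + (-5)×L_1(3.2) + 12×L_2(3.2) + (-10)×L_3(3.2)
P(3.2) = -0.976000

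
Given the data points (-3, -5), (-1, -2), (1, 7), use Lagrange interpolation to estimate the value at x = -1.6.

Lagrange interpolation formula:
P(x) = Σ yᵢ × Lᵢ(x)
where Lᵢ(x) = Π_{j≠i} (x - xⱼ)/(xᵢ - xⱼ)

L_0(-1.6) = (-1.6 - (-1))/(-3 - (-1)) × (-1.6 - 1)/(-3 - 1) = 0.195000
L_1(-1.6) = (-1.6 - (-3))/(-1 - (-3)) × (-1.6 - 1)/(-1 - 1) = 0.910000
L_2(-1.6) = (-1.6 - (-3))/(1 - (-3)) × (-1.6 - (-1))/(1 - (-1)) = -0.105000

P(-1.6) = (-5)×L_0(-1.6) + (-2)×L_1(-1.6) + 7×L_2(-1.6)
P(-1.6) = -3.530000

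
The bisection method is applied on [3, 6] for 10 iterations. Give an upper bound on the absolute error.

Bisection error bound: |error| ≤ (b-a)/2^n
|error| ≤ (6 - 3)/2^10 = 3/2^10
|error| ≤ 0.0029296875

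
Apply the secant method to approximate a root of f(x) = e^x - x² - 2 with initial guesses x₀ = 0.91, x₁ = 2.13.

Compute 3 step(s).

f(x) = e^x - x² - 2
x₀ = 0.91, x₁ = 2.13

Secant formula: x_{n+1} = x_n - f(x_n)(x_n - x_{n-1})/(f(x_n) - f(x_{n-1}))

Iteration 1:
  f(0.910000) = -0.343777
  f(2.130000) = 1.877967
  x_2 = 2.130000 - 1.877967×(2.130000 - 0.910000)/(1.877967 - (-0.343777))
       = 1.098774
Iteration 2:
  f(2.130000) = 1.877967
  f(1.098774) = -0.206819
  x_3 = 1.098774 - (-0.206819)×(1.098774 - 2.130000)/(-0.206819 - 1.877967)
       = 1.201076
Iteration 3:
  f(1.098774) = -0.206819
  f(1.201076) = -0.118892
  x_4 = 1.201076 - (-0.118892)×(1.201076 - 1.098774)/(-0.118892 - (-0.206819))
       = 1.339406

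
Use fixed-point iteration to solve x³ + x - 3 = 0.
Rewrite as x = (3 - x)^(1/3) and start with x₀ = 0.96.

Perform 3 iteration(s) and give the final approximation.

Equation: x³ + x - 3 = 0
Fixed-point form: x = (3 - x)^(1/3)
x₀ = 0.96

x_1 = g(0.960000) = 1.268265
x_2 = g(1.268265) = 1.200864
x_3 = g(1.200864) = 1.216246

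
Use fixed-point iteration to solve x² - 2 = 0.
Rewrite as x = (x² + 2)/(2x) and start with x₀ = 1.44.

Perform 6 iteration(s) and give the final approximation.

Equation: x² - 2 = 0
Fixed-point form: x = (x² + 2)/(2x)
x₀ = 1.44

x_1 = g(1.440000) = 1.414444
x_2 = g(1.414444) = 1.414214
x_3 = g(1.414214) = 1.414214
x_4 = g(1.414214) = 1.414214
x_5 = g(1.414214) = 1.414214
x_6 = g(1.414214) = 1.414214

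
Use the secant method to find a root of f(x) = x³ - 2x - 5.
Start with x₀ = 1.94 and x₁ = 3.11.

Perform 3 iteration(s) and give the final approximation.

f(x) = x³ - 2x - 5
x₀ = 1.94, x₁ = 3.11

Secant formula: x_{n+1} = x_n - f(x_n)(x_n - x_{n-1})/(f(x_n) - f(x_{n-1}))

Iteration 1:
  f(1.940000) = -1.578616
  f(3.110000) = 18.860231
  x_2 = 3.110000 - 18.860231×(3.110000 - 1.940000)/(18.860231 - (-1.578616))
       = 2.030366
Iteration 2:
  f(3.110000) = 18.860231
  f(2.030366) = -0.690777
  x_3 = 2.030366 - (-0.690777)×(2.030366 - 3.110000)/(-0.690777 - 18.860231)
       = 2.068512
Iteration 3:
  f(2.030366) = -0.690777
  f(2.068512) = -0.286396
  x_4 = 2.068512 - (-0.286396)×(2.068512 - 2.030366)/(-0.286396 - (-0.690777))
       = 2.095528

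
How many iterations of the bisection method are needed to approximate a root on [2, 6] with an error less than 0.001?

We need (b-a)/2^n ≤ 0.001
(6 - 2)/2^n ≤ 0.001
4/2^n ≤ 0.001
2^n ≥ 4000
n ≥ log₂(4000) = 11.97
n ≥ 12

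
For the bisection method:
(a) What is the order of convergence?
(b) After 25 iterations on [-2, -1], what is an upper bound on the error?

(a) Bisection has linear (order 1) convergence; the error is halved each step.

(b) Error bound = (b-a)/2^n = (-1 - (-2))/2^{25}
    = 1/2^{25}

(a) 1 (linear); (b) error ≤ 2.98e-08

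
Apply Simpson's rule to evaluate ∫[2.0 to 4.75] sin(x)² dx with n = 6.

f(x) = sin(x)²
a = 2.0, b = 4.75, n = 6
h = (b - a)/n = 0.458333

Simpson's rule: (h/3)[f(x₀) + 4f(x₁) + 2f(x₂) + ... + f(xₙ)]

x_0 = 2.0000, f(x_0) = 0.826822, coefficient = 1
x_1 = 2.4583, f(x_1) = 0.398570, coefficient = 4
x_2 = 2.9167, f(x_2) = 0.049744, coefficient = 2
x_3 = 3.3750, f(x_3) = 0.053497, coefficient = 4
x_4 = 3.8333, f(x_4) = 0.406889, coefficient = 2
x_5 = 4.2917, f(x_5) = 0.833193, coefficient = 4
x_6 = 4.7500, f(x_6) = 0.998586, coefficient = 1

I ≈ (0.458333/3) × 7.879715 = 1.203845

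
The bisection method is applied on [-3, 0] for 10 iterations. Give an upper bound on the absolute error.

Bisection error bound: |error| ≤ (b-a)/2^n
|error| ≤ (0 - (-3))/2^10 = 3/2^10
|error| ≤ 0.0029296875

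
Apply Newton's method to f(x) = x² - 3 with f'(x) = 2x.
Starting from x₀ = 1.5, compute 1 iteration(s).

f(x) = x² - 3
f'(x) = 2x
x₀ = 1.5

Newton-Raphson formula: x_{n+1} = x_n - f(x_n)/f'(x_n)

Iteration 1:
  f(1.500000) = -0.750000
  f'(1.500000) = 3.000000
  x_1 = 1.500000 - (-0.750000)/3.000000 = 1.750000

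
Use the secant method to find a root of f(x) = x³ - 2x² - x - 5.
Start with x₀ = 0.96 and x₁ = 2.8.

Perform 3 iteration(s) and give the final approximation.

f(x) = x³ - 2x² - x - 5
x₀ = 0.96, x₁ = 2.8

Secant formula: x_{n+1} = x_n - f(x_n)(x_n - x_{n-1})/(f(x_n) - f(x_{n-1}))

Iteration 1:
  f(0.960000) = -6.918464
  f(2.800000) = -1.528000
  x_2 = 2.800000 - (-1.528000)×(2.800000 - 0.960000)/(-1.528000 - (-6.918464))
       = 3.321573
Iteration 2:
  f(2.800000) = -1.528000
  f(3.321573) = 6.259138
  x_3 = 3.321573 - 6.259138×(3.321573 - 2.800000)/(6.259138 - (-1.528000))
       = 2.902344
Iteration 3:
  f(3.321573) = 6.259138
  f(2.902344) = -0.301364
  x_4 = 2.902344 - (-0.301364)×(2.902344 - 3.321573)/(-0.301364 - 6.259138)
       = 2.921601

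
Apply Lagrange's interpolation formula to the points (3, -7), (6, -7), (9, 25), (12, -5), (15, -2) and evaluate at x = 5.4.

Lagrange interpolation formula:
P(x) = Σ yᵢ × Lᵢ(x)
where Lᵢ(x) = Π_{j≠i} (x - xⱼ)/(xᵢ - xⱼ)

L_0(5.4) = (5.4 - 6)/(3 - 6) × (5.4 - 9)/(3 - 9) × (5.4 - 12)/(3 - 12) × (5.4 - 15)/(3 - 15) = 0.070400
L_1(5.4) = (5.4 - 3)/(6 - 3) × (5.4 - 9)/(6 - 9) × (5.4 - 12)/(6 - 12) × (5.4 - 15)/(6 - 15) = 1.126400
L_2(5.4) = (5.4 - 3)/(9 - 3) × (5.4 - 6)/(9 - 6) × (5.4 - 12)/(9 - 12) × (5.4 - 15)/(9 - 15) = -0.281600
L_3(5.4) = (5.4 - 3)/(12 - 3) × (5.4 - 6)/(12 - 6) × (5.4 - 9)/(12 - 9) × (5.4 - 15)/(12 - 15) = 0.102400
L_4(5.4) = (5.4 - 3)/(15 - 3) × (5.4 - 6)/(15 - 6) × (5.4 - 9)/(15 - 9) × (5.4 - 12)/(15 - 12) = -0.017600

P(5.4) = (-7)×L_0(5.4) + (-7)×L_1(5.4) + 25×L_2(5.4) + (-5)×L_3(5.4) + (-2)×L_4(5.4)
P(5.4) = -15.894400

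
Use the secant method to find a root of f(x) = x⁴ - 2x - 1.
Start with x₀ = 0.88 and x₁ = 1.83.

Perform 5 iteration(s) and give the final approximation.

f(x) = x⁴ - 2x - 1
x₀ = 0.88, x₁ = 1.83

Secant formula: x_{n+1} = x_n - f(x_n)(x_n - x_{n-1})/(f(x_n) - f(x_{n-1}))

Iteration 1:
  f(0.880000) = -2.160305
  f(1.830000) = 6.555131
  x_2 = 1.830000 - 6.555131×(1.830000 - 0.880000)/(6.555131 - (-2.160305))
       = 1.115478
Iteration 2:
  f(1.830000) = 6.555131
  f(1.115478) = -1.682697
  x_3 = 1.115478 - (-1.682697)×(1.115478 - 1.830000)/(-1.682697 - 6.555131)
       = 1.261429
Iteration 3:
  f(1.115478) = -1.682697
  f(1.261429) = -0.990929
  x_4 = 1.261429 - (-0.990929)×(1.261429 - 1.115478)/(-0.990929 - (-1.682697))
       = 1.470499
Iteration 4:
  f(1.261429) = -0.990929
  f(1.470499) = 0.734835
  x_5 = 1.470499 - 0.734835×(1.470499 - 1.261429)/(0.734835 - (-0.990929))
       = 1.381477
Iteration 5:
  f(1.470499) = 0.734835
  f(1.381477) = -0.120667
  x_6 = 1.381477 - (-0.120667)×(1.381477 - 1.470499)/(-0.120667 - 0.734835)
       = 1.394033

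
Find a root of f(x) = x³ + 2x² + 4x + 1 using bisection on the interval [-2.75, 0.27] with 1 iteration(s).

f(x) = x³ + 2x² + 4x + 1
Initial interval: [-2.75, 0.27]

Iteration 1:
  c_1 = (-2.750000 + 0.270000)/2 = -1.240000
  f(c_1) = f(-1.240000) = -2.791424
  f(a) × f(c) ≥ 0, new interval: [-1.240000, 0.270000]

After 1 iteration(s), the approximation is c_1 = -1.240000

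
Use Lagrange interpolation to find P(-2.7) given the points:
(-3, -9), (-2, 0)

Lagrange interpolation formula:
P(x) = Σ yᵢ × Lᵢ(x)
where Lᵢ(x) = Π_{j≠i} (x - xⱼ)/(xᵢ - xⱼ)

L_0(-2.7) = (-2.7 - (-2))/(-3 - (-2)) = 0.700000
L_1(-2.7) = (-2.7 - (-3))/(-2 - (-3)) = 0.300000

P(-2.7) = (-9)×L_0(-2.7) + 0×L_1(-2.7)
P(-2.7) = -6.300000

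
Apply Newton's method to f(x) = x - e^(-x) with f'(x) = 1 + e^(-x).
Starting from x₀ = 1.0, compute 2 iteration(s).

f(x) = x - e^(-x)
f'(x) = 1 + e^(-x)
x₀ = 1.0

Newton-Raphson formula: x_{n+1} = x_n - f(x_n)/f'(x_n)

Iteration 1:
  f(1.000000) = 0.632121
  f'(1.000000) = 1.367879
  x_1 = 1.000000 - 0.632121/1.367879 = 0.537883
Iteration 2:
  f(0.537883) = -0.046100
  f'(0.537883) = 1.583983
  x_2 = 0.537883 - (-0.046100)/1.583983 = 0.566987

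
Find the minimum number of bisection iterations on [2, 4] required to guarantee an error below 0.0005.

We need (b-a)/2^n ≤ 0.0005
(4 - 2)/2^n ≤ 0.0005
2/2^n ≤ 0.0005
2^n ≥ 4000
n ≥ log₂(4000) = 11.97
n ≥ 12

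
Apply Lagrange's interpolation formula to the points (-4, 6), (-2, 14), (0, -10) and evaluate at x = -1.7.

Lagrange interpolation formula:
P(x) = Σ yᵢ × Lᵢ(x)
where Lᵢ(x) = Π_{j≠i} (x - xⱼ)/(xᵢ - xⱼ)

L_0(-1.7) = (-1.7 - (-2))/(-4 - (-2)) × (-1.7 - 0)/(-4 - 0) = -0.063750
L_1(-1.7) = (-1.7 - (-4))/(-2 - (-4)) × (-1.7 - 0)/(-2 - 0) = 0.977500
L_2(-1.7) = (-1.7 - (-4))/(0 - (-4)) × (-1.7 - (-2))/(0 - (-2)) = 0.086250

P(-1.7) = 6×L_0(-1.7) + 14×L_1(-1.7) + (-10)×L_2(-1.7)
P(-1.7) = 12.440000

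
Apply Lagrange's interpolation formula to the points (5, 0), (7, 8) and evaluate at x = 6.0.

Lagrange interpolation formula:
P(x) = Σ yᵢ × Lᵢ(x)
where Lᵢ(x) = Π_{j≠i} (x - xⱼ)/(xᵢ - xⱼ)

L_0(6.0) = (6.0 - 7)/(5 - 7) = 0.500000
L_1(6.0) = (6.0 - 5)/(7 - 5) = 0.500000

P(6.0) = 0×L_0(6.0) + 8×L_1(6.0)
P(6.0) = 4.000000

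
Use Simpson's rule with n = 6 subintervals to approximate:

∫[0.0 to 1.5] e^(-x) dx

f(x) = e^(-x)
a = 0.0, b = 1.5, n = 6
h = (b - a)/n = 0.250000

Simpson's rule: (h/3)[f(x₀) + 4f(x₁) + 2f(x₂) + ... + f(xₙ)]

x_0 = 0.0000, f(x_0) = 1.000000, coefficient = 1
x_1 = 0.2500, f(x_1) = 0.778801, coefficient = 4
x_2 = 0.5000, f(x_2) = 0.606531, coefficient = 2
x_3 = 0.7500, f(x_3) = 0.472367, coefficient = 4
x_4 = 1.0000, f(x_4) = 0.367879, coefficient = 2
x_5 = 1.2500, f(x_5) = 0.286505, coefficient = 4
x_6 = 1.5000, f(x_6) = 0.223130, coefficient = 1

I ≈ (0.250000/3) × 9.322639 = 0.776887
Exact value: 0.776870
Error: 0.000017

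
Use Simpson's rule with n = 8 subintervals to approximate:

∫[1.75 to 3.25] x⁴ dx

f(x) = x⁴
a = 1.75, b = 3.25, n = 8
h = (b - a)/n = 0.187500

Simpson's rule: (h/3)[f(x₀) + 4f(x₁) + 2f(x₂) + ... + f(xₙ)]

x_0 = 1.7500, f(x_0) = 9.378906, coefficient = 1
x_1 = 1.9375, f(x_1) = 14.091812, coefficient = 4
x_2 = 2.1250, f(x_2) = 20.390869, coefficient = 2
x_3 = 2.3125, f(x_3) = 28.597427, coefficient = 4
x_4 = 2.5000, f(x_4) = 39.062500, coefficient = 2
x_5 = 2.6875, f(x_5) = 52.166763, coefficient = 4
x_6 = 2.8750, f(x_6) = 68.320557, coefficient = 2
x_7 = 3.0625, f(x_7) = 87.963882, coefficient = 4
x_8 = 3.2500, f(x_8) = 111.566406, coefficient = 1

I ≈ (0.187500/3) × 1107.772705 = 69.235794
Exact value: 69.235547
Error: 0.000247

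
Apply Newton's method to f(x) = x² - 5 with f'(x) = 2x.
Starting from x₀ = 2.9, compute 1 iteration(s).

f(x) = x² - 5
f'(x) = 2x
x₀ = 2.9

Newton-Raphson formula: x_{n+1} = x_n - f(x_n)/f'(x_n)

Iteration 1:
  f(2.900000) = 3.410000
  f'(2.900000) = 5.800000
  x_1 = 2.900000 - 3.410000/5.800000 = 2.312069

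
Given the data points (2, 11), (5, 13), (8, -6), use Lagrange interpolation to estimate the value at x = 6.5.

Lagrange interpolation formula:
P(x) = Σ yᵢ × Lᵢ(x)
where Lᵢ(x) = Π_{j≠i} (x - xⱼ)/(xᵢ - xⱼ)

L_0(6.5) = (6.5 - 5)/(2 - 5) × (6.5 - 8)/(2 - 8) = -0.125000
L_1(6.5) = (6.5 - 2)/(5 - 2) × (6.5 - 8)/(5 - 8) = 0.750000
L_2(6.5) = (6.5 - 2)/(8 - 2) × (6.5 - 5)/(8 - 5) = 0.375000

P(6.5) = 11×L_0(6.5) + 13×L_1(6.5) + (-6)×L_2(6.5)
P(6.5) = 6.125000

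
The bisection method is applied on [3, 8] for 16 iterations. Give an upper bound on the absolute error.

Bisection error bound: |error| ≤ (b-a)/2^n
|error| ≤ (8 - 3)/2^16 = 5/2^16
|error| ≤ 0.0000762939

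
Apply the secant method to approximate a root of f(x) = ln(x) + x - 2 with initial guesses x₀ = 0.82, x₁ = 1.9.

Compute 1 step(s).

f(x) = ln(x) + x - 2
x₀ = 0.82, x₁ = 1.9

Secant formula: x_{n+1} = x_n - f(x_n)(x_n - x_{n-1})/(f(x_n) - f(x_{n-1}))

Iteration 1:
  f(0.820000) = -1.378451
  f(1.900000) = 0.541854
  x_2 = 1.900000 - 0.541854×(1.900000 - 0.820000)/(0.541854 - (-1.378451))
       = 1.595256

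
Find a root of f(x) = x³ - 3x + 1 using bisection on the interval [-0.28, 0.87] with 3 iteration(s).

f(x) = x³ - 3x + 1
Initial interval: [-0.28, 0.87]

Iteration 1:
  c_1 = (-0.280000 + 0.870000)/2 = 0.295000
  f(c_1) = f(0.295000) = 0.140672
  f(a) × f(c) ≥ 0, new interval: [0.295000, 0.870000]
Iteration 2:
  c_2 = (0.295000 + 0.870000)/2 = 0.582500
  f(c_2) = f(0.582500) = -0.549854
  f(a) × f(c) < 0, new interval: [0.295000, 0.582500]
Iteration 3:
  c_3 = (0.295000 + 0.582500)/2 = 0.438750
  f(c_3) = f(0.438750) = -0.231790
  f(a) × f(c) < 0, new interval: [0.295000, 0.438750]

After 3 iteration(s), the approximation is c_3 = 0.438750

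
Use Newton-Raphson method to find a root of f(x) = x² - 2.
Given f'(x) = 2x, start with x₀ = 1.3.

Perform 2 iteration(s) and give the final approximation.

f(x) = x² - 2
f'(x) = 2x
x₀ = 1.3

Newton-Raphson formula: x_{n+1} = x_n - f(x_n)/f'(x_n)

Iteration 1:
  f(1.300000) = -0.310000
  f'(1.300000) = 2.600000
  x_1 = 1.300000 - (-0.310000)/2.600000 = 1.419231
Iteration 2:
  f(1.419231) = 0.014216
  f'(1.419231) = 2.838462
  x_2 = 1.419231 - 0.014216/2.838462 = 1.414222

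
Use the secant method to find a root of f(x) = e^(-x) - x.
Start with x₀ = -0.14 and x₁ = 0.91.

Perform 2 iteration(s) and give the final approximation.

f(x) = e^(-x) - x
x₀ = -0.14, x₁ = 0.91

Secant formula: x_{n+1} = x_n - f(x_n)(x_n - x_{n-1})/(f(x_n) - f(x_{n-1}))

Iteration 1:
  f(-0.140000) = 1.290274
  f(0.910000) = -0.507476
  x_2 = 0.910000 - (-0.507476)×(0.910000 - (-0.140000))/(-0.507476 - 1.290274)
       = 0.613602
Iteration 2:
  f(0.910000) = -0.507476
  f(0.613602) = -0.072205
  x_3 = 0.613602 - (-0.072205)×(0.613602 - 0.910000)/(-0.072205 - (-0.507476))
       = 0.564434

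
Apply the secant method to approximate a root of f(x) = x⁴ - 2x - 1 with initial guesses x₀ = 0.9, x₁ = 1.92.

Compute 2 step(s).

f(x) = x⁴ - 2x - 1
x₀ = 0.9, x₁ = 1.92

Secant formula: x_{n+1} = x_n - f(x_n)(x_n - x_{n-1})/(f(x_n) - f(x_{n-1}))

Iteration 1:
  f(0.900000) = -2.143900
  f(1.920000) = 8.749545
  x_2 = 1.920000 - 8.749545×(1.920000 - 0.900000)/(8.749545 - (-2.143900))
       = 1.100743
Iteration 2:
  f(1.920000) = 8.749545
  f(1.100743) = -1.733428
  x_3 = 1.100743 - (-1.733428)×(1.100743 - 1.920000)/(-1.733428 - 8.749545)
       = 1.236212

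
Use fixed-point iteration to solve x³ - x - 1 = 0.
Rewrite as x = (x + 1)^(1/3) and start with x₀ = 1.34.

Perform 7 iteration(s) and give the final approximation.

Equation: x³ - x - 1 = 0
Fixed-point form: x = (x + 1)^(1/3)
x₀ = 1.34

x_1 = g(1.340000) = 1.327614
x_2 = g(1.327614) = 1.325268
x_3 = g(1.325268) = 1.324822
x_4 = g(1.324822) = 1.324738
x_5 = g(1.324738) = 1.324722
x_6 = g(1.324722) = 1.324719
x_7 = g(1.324719) = 1.324718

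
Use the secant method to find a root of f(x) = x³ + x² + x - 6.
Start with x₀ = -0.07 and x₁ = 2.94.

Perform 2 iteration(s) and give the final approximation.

f(x) = x³ + x² + x - 6
x₀ = -0.07, x₁ = 2.94

Secant formula: x_{n+1} = x_n - f(x_n)(x_n - x_{n-1})/(f(x_n) - f(x_{n-1}))

Iteration 1:
  f(-0.070000) = -6.065443
  f(2.940000) = 30.995784
  x_2 = 2.940000 - 30.995784×(2.940000 - (-0.070000))/(30.995784 - (-6.065443))
       = 0.422617
Iteration 2:
  f(2.940000) = 30.995784
  f(0.422617) = -5.323297
  x_3 = 0.422617 - (-5.323297)×(0.422617 - 2.940000)/(-5.323297 - 30.995784)
       = 0.791590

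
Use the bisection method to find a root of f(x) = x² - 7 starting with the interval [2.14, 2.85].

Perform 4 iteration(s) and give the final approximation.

f(x) = x² - 7
Initial interval: [2.14, 2.85]

Iteration 1:
  c_1 = (2.140000 + 2.850000)/2 = 2.495000
  f(c_1) = f(2.495000) = -0.774975
  f(a) × f(c) ≥ 0, new interval: [2.495000, 2.850000]
Iteration 2:
  c_2 = (2.495000 + 2.850000)/2 = 2.672500
  f(c_2) = f(2.672500) = 0.142256
  f(a) × f(c) < 0, new interval: [2.495000, 2.672500]
Iteration 3:
  c_3 = (2.495000 + 2.672500)/2 = 2.583750
  f(c_3) = f(2.583750) = -0.324236
  f(a) × f(c) ≥ 0, new interval: [2.583750, 2.672500]
Iteration 4:
  c_4 = (2.583750 + 2.672500)/2 = 2.628125
  f(c_4) = f(2.628125) = -0.092959
  f(a) × f(c) ≥ 0, new interval: [2.628125, 2.672500]

After 4 iteration(s), the approximation is c_4 = 2.628125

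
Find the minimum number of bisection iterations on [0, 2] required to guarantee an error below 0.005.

We need (b-a)/2^n ≤ 0.005
(2 - 0)/2^n ≤ 0.005
2/2^n ≤ 0.005
2^n ≥ 400
n ≥ log₂(400) = 8.64
n ≥ 9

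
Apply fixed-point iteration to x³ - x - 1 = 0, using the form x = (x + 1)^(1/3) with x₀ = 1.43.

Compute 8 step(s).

Equation: x³ - x - 1 = 0
Fixed-point form: x = (x + 1)^(1/3)
x₀ = 1.43

x_1 = g(1.430000) = 1.344421
x_2 = g(1.344421) = 1.328450
x_3 = g(1.328450) = 1.325426
x_4 = g(1.325426) = 1.324853
x_5 = g(1.324853) = 1.324744
x_6 = g(1.324744) = 1.324723
x_7 = g(1.324723) = 1.324719
x_8 = g(1.324719) = 1.324718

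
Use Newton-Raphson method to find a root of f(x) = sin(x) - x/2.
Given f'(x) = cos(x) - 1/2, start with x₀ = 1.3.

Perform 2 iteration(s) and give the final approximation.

f(x) = sin(x) - x/2
f'(x) = cos(x) - 1/2
x₀ = 1.3

Newton-Raphson formula: x_{n+1} = x_n - f(x_n)/f'(x_n)

Iteration 1:
  f(1.300000) = 0.313558
  f'(1.300000) = -0.232501
  x_1 = 1.300000 - 0.313558/(-0.232501) = 2.648631
Iteration 2:
  f(2.648631) = -0.851078
  f'(2.648631) = -1.380935
  x_2 = 2.648631 - (-0.851078)/(-1.380935) = 2.032325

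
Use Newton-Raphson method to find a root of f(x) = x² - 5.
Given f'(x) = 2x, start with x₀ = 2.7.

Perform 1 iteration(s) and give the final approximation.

f(x) = x² - 5
f'(x) = 2x
x₀ = 2.7

Newton-Raphson formula: x_{n+1} = x_n - f(x_n)/f'(x_n)

Iteration 1:
  f(2.700000) = 2.290000
  f'(2.700000) = 5.400000
  x_1 = 2.700000 - 2.290000/5.400000 = 2.275926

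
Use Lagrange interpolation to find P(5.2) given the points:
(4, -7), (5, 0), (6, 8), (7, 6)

Lagrange interpolation formula:
P(x) = Σ yᵢ × Lᵢ(x)
where Lᵢ(x) = Π_{j≠i} (x - xⱼ)/(xᵢ - xⱼ)

L_0(5.2) = (5.2 - 5)/(4 - 5) × (5.2 - 6)/(4 - 6) × (5.2 - 7)/(4 - 7) = -0.048000
L_1(5.2) = (5.2 - 4)/(5 - 4) × (5.2 - 6)/(5 - 6) × (5.2 - 7)/(5 - 7) = 0.864000
L_2(5.2) = (5.2 - 4)/(6 - 4) × (5.2 - 5)/(6 - 5) × (5.2 - 7)/(6 - 7) = 0.216000
L_3(5.2) = (5.2 - 4)/(7 - 4) × (5.2 - 5)/(7 - 5) × (5.2 - 6)/(7 - 6) = -0.032000

P(5.2) = (-7)×L_0(5.2) + 0×L_1(5.2) + 8×L_2(5.2) + 6×L_3(5.2)
P(5.2) = 1.872000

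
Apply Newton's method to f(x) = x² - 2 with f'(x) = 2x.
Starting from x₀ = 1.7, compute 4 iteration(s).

f(x) = x² - 2
f'(x) = 2x
x₀ = 1.7

Newton-Raphson formula: x_{n+1} = x_n - f(x_n)/f'(x_n)

Iteration 1:
  f(1.700000) = 0.890000
  f'(1.700000) = 3.400000
  x_1 = 1.700000 - 0.890000/3.400000 = 1.438235
Iteration 2:
  f(1.438235) = 0.068521
  f'(1.438235) = 2.876471
  x_2 = 1.438235 - 0.068521/2.876471 = 1.414414
Iteration 3:
  f(1.414414) = 0.000567
  f'(1.414414) = 2.828828
  x_3 = 1.414414 - 0.000567/2.828828 = 1.414214
Iteration 4:
  f(1.414214) = 0.000000
  f'(1.414214) = 2.828427
  x_4 = 1.414214 - 0.000000/2.828427 = 1.414214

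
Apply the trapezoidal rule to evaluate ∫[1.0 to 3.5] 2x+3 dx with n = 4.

f(x) = 2x+3
a = 1.0, b = 3.5, n = 4
h = (b - a)/n = 0.625000

Trapezoidal rule: (h/2)[f(x₀) + 2f(x₁) + 2f(x₂) + ... + f(xₙ)]

x_0 = 1.0000, f(x_0) = 5.000000, coefficient = 1
x_1 = 1.6250, f(x_1) = 6.250000, coefficient = 2
x_2 = 2.2500, f(x_2) = 7.500000, coefficient = 2
x_3 = 2.8750, f(x_3) = 8.750000, coefficient = 2
x_4 = 3.5000, f(x_4) = 10.000000, coefficient = 1

I ≈ (0.625000/2) × 60.000000 = 18.750000
Exact value: 18.750000
Error: 0.000000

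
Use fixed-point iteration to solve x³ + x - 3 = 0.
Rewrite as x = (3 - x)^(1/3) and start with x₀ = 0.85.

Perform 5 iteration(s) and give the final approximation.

Equation: x³ + x - 3 = 0
Fixed-point form: x = (3 - x)^(1/3)
x₀ = 0.85

x_1 = g(0.850000) = 1.290663
x_2 = g(1.290663) = 1.195664
x_3 = g(1.195664) = 1.217416
x_4 = g(1.217416) = 1.212504
x_5 = g(1.212504) = 1.213617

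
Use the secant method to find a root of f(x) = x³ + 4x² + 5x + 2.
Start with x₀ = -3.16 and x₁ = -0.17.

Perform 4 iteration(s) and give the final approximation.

f(x) = x³ + 4x² + 5x + 2
x₀ = -3.16, x₁ = -0.17

Secant formula: x_{n+1} = x_n - f(x_n)(x_n - x_{n-1})/(f(x_n) - f(x_{n-1}))

Iteration 1:
  f(-3.160000) = -5.412096
  f(-0.170000) = 1.260687
  x_2 = -0.170000 - 1.260687×(-0.170000 - (-3.160000))/(1.260687 - (-5.412096))
       = -0.734900
Iteration 2:
  f(-0.170000) = 1.260687
  f(-0.734900) = 0.088909
  x_3 = -0.734900 - 0.088909×(-0.734900 - (-0.170000))/(0.088909 - 1.260687)
       = -0.777762
Iteration 3:
  f(-0.734900) = 0.088909
  f(-0.777762) = 0.060366
  x_4 = -0.777762 - 0.060366×(-0.777762 - (-0.734900))/(0.060366 - 0.088909)
       = -0.868412
Iteration 4:
  f(-0.777762) = 0.060366
  f(-0.868412) = 0.019594
  x_5 = -0.868412 - 0.019594×(-0.868412 - (-0.777762))/(0.019594 - 0.060366)
       = -0.911976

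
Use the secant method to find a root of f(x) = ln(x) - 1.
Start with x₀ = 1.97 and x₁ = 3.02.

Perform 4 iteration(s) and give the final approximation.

f(x) = ln(x) - 1
x₀ = 1.97, x₁ = 3.02

Secant formula: x_{n+1} = x_n - f(x_n)(x_n - x_{n-1})/(f(x_n) - f(x_{n-1}))

Iteration 1:
  f(1.970000) = -0.321966
  f(3.020000) = 0.105257
  x_2 = 3.020000 - 0.105257×(3.020000 - 1.970000)/(0.105257 - (-0.321966))
       = 2.761307
Iteration 2:
  f(3.020000) = 0.105257
  f(2.761307) = 0.015704
  x_3 = 2.761307 - 0.015704×(2.761307 - 3.020000)/(0.015704 - 0.105257)
       = 2.715942
Iteration 3:
  f(2.761307) = 0.015704
  f(2.715942) = -0.000861
  x_4 = 2.715942 - (-0.000861)×(2.715942 - 2.761307)/(-0.000861 - 0.015704)
       = 2.718300
Iteration 4:
  f(2.715942) = -0.000861
  f(2.718300) = 0.000007
  x_5 = 2.718300 - 0.000007×(2.718300 - 2.715942)/(0.000007 - (-0.000861))
       = 2.718282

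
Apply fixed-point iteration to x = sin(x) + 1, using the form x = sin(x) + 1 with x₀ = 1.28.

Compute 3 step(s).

Equation: x = sin(x) + 1
Fixed-point form: x = sin(x) + 1
x₀ = 1.28

x_1 = g(1.280000) = 1.958016
x_2 = g(1.958016) = 1.925963
x_3 = g(1.925963) = 1.937589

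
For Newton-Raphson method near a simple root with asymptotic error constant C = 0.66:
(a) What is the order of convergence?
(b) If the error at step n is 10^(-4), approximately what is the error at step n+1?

(a) Newton-Raphson has quadratic (order 2) convergence near simple roots.
    This means |e_{n+1}| ≈ C|e_n|².

(b) With |e_n| = 10^(-4) and C = 0.66:
    |e_{n+1}| ≈ 0.66 × (10^(-4))² = 0.66 × 10^(-8)

(a) 2 (quadratic); (b) |e_{n+1}| ≈ 6.600e-09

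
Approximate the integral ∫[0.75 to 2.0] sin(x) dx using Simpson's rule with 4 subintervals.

f(x) = sin(x)
a = 0.75, b = 2.0, n = 4
h = (b - a)/n = 0.312500

Simpson's rule: (h/3)[f(x₀) + 4f(x₁) + 2f(x₂) + ... + f(xₙ)]

x_0 = 0.7500, f(x_0) = 0.681639, coefficient = 1
x_1 = 1.0625, f(x_1) = 0.873575, coefficient = 4
x_2 = 1.3750, f(x_2) = 0.980893, coefficient = 2
x_3 = 1.6875, f(x_3) = 0.993198, coefficient = 4
x_4 = 2.0000, f(x_4) = 0.909297, coefficient = 1

I ≈ (0.312500/3) × 11.019813 = 1.147897
Exact value: 1.147836
Error: 0.000062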